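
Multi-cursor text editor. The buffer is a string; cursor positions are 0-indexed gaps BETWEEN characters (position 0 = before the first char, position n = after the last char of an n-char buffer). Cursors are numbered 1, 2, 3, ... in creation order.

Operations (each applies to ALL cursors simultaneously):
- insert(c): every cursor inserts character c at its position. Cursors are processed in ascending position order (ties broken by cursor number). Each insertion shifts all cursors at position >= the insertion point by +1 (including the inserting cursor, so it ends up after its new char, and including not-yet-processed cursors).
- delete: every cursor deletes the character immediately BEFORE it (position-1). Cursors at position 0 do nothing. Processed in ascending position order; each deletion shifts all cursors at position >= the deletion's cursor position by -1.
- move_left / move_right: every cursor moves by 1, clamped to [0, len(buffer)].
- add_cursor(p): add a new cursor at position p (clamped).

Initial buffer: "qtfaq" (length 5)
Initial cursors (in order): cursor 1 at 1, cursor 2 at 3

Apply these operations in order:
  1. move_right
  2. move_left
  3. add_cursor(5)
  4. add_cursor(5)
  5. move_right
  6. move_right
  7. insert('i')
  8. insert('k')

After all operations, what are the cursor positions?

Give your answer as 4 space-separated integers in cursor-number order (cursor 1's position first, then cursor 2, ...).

Answer: 5 13 13 13

Derivation:
After op 1 (move_right): buffer="qtfaq" (len 5), cursors c1@2 c2@4, authorship .....
After op 2 (move_left): buffer="qtfaq" (len 5), cursors c1@1 c2@3, authorship .....
After op 3 (add_cursor(5)): buffer="qtfaq" (len 5), cursors c1@1 c2@3 c3@5, authorship .....
After op 4 (add_cursor(5)): buffer="qtfaq" (len 5), cursors c1@1 c2@3 c3@5 c4@5, authorship .....
After op 5 (move_right): buffer="qtfaq" (len 5), cursors c1@2 c2@4 c3@5 c4@5, authorship .....
After op 6 (move_right): buffer="qtfaq" (len 5), cursors c1@3 c2@5 c3@5 c4@5, authorship .....
After op 7 (insert('i')): buffer="qtfiaqiii" (len 9), cursors c1@4 c2@9 c3@9 c4@9, authorship ...1..234
After op 8 (insert('k')): buffer="qtfikaqiiikkk" (len 13), cursors c1@5 c2@13 c3@13 c4@13, authorship ...11..234234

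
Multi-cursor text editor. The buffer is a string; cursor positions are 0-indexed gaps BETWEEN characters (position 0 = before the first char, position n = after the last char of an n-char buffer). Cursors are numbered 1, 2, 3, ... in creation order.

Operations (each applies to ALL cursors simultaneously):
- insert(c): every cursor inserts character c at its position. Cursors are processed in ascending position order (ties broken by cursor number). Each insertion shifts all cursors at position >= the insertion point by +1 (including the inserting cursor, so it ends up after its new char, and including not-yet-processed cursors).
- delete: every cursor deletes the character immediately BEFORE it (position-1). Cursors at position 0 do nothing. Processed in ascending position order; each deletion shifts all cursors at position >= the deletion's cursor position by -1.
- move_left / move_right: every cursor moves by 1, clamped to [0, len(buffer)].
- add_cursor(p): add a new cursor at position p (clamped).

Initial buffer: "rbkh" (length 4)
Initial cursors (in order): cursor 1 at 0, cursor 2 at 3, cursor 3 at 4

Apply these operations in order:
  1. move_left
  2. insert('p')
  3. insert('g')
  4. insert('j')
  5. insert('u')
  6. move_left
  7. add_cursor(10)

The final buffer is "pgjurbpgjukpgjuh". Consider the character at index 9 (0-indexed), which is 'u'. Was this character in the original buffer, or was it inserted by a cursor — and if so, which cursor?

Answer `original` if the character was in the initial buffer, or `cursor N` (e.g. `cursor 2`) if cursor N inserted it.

After op 1 (move_left): buffer="rbkh" (len 4), cursors c1@0 c2@2 c3@3, authorship ....
After op 2 (insert('p')): buffer="prbpkph" (len 7), cursors c1@1 c2@4 c3@6, authorship 1..2.3.
After op 3 (insert('g')): buffer="pgrbpgkpgh" (len 10), cursors c1@2 c2@6 c3@9, authorship 11..22.33.
After op 4 (insert('j')): buffer="pgjrbpgjkpgjh" (len 13), cursors c1@3 c2@8 c3@12, authorship 111..222.333.
After op 5 (insert('u')): buffer="pgjurbpgjukpgjuh" (len 16), cursors c1@4 c2@10 c3@15, authorship 1111..2222.3333.
After op 6 (move_left): buffer="pgjurbpgjukpgjuh" (len 16), cursors c1@3 c2@9 c3@14, authorship 1111..2222.3333.
After op 7 (add_cursor(10)): buffer="pgjurbpgjukpgjuh" (len 16), cursors c1@3 c2@9 c4@10 c3@14, authorship 1111..2222.3333.
Authorship (.=original, N=cursor N): 1 1 1 1 . . 2 2 2 2 . 3 3 3 3 .
Index 9: author = 2

Answer: cursor 2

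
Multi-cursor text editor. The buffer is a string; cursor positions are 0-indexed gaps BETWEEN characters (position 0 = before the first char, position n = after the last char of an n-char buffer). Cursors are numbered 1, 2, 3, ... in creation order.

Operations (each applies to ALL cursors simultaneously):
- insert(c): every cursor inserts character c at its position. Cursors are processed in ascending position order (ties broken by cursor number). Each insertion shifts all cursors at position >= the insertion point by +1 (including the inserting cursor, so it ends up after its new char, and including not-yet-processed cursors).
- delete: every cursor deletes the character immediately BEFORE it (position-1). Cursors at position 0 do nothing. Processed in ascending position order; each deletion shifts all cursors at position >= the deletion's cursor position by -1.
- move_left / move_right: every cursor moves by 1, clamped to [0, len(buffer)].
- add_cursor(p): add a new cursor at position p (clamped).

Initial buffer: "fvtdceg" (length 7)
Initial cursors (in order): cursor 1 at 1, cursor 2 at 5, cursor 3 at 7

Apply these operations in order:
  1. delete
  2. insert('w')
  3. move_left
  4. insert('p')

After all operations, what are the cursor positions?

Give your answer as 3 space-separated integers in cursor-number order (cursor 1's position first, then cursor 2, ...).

Answer: 1 6 9

Derivation:
After op 1 (delete): buffer="vtde" (len 4), cursors c1@0 c2@3 c3@4, authorship ....
After op 2 (insert('w')): buffer="wvtdwew" (len 7), cursors c1@1 c2@5 c3@7, authorship 1...2.3
After op 3 (move_left): buffer="wvtdwew" (len 7), cursors c1@0 c2@4 c3@6, authorship 1...2.3
After op 4 (insert('p')): buffer="pwvtdpwepw" (len 10), cursors c1@1 c2@6 c3@9, authorship 11...22.33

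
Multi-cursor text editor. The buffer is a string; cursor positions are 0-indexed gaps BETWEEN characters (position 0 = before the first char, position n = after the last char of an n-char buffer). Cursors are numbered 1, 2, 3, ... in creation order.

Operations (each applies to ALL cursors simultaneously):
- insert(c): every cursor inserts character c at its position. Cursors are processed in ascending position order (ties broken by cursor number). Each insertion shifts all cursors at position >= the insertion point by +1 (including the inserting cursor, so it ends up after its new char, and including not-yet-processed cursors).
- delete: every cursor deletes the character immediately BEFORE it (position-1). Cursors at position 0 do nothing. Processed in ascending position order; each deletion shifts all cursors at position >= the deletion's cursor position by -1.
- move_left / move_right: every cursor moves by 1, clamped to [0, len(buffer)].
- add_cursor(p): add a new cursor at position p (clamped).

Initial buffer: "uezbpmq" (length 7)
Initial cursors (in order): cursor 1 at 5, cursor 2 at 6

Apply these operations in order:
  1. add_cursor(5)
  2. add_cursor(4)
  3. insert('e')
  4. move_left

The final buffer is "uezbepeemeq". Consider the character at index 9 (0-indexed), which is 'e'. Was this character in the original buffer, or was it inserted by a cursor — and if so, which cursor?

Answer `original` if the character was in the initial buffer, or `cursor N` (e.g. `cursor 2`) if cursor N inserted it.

After op 1 (add_cursor(5)): buffer="uezbpmq" (len 7), cursors c1@5 c3@5 c2@6, authorship .......
After op 2 (add_cursor(4)): buffer="uezbpmq" (len 7), cursors c4@4 c1@5 c3@5 c2@6, authorship .......
After op 3 (insert('e')): buffer="uezbepeemeq" (len 11), cursors c4@5 c1@8 c3@8 c2@10, authorship ....4.13.2.
After op 4 (move_left): buffer="uezbepeemeq" (len 11), cursors c4@4 c1@7 c3@7 c2@9, authorship ....4.13.2.
Authorship (.=original, N=cursor N): . . . . 4 . 1 3 . 2 .
Index 9: author = 2

Answer: cursor 2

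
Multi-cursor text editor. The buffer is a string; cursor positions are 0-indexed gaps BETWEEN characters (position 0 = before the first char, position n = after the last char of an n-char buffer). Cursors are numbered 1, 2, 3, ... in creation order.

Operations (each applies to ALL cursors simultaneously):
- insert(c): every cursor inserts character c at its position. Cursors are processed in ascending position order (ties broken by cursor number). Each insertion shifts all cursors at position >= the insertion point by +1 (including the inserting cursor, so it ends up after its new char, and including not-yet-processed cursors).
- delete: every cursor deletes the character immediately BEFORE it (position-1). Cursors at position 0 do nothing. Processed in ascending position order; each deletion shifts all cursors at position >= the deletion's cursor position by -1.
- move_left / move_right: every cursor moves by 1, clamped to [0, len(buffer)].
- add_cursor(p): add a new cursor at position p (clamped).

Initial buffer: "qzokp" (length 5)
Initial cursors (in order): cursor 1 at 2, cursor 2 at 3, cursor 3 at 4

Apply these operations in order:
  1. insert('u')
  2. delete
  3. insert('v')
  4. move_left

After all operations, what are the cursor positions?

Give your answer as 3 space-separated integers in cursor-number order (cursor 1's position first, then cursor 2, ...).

After op 1 (insert('u')): buffer="qzuoukup" (len 8), cursors c1@3 c2@5 c3@7, authorship ..1.2.3.
After op 2 (delete): buffer="qzokp" (len 5), cursors c1@2 c2@3 c3@4, authorship .....
After op 3 (insert('v')): buffer="qzvovkvp" (len 8), cursors c1@3 c2@5 c3@7, authorship ..1.2.3.
After op 4 (move_left): buffer="qzvovkvp" (len 8), cursors c1@2 c2@4 c3@6, authorship ..1.2.3.

Answer: 2 4 6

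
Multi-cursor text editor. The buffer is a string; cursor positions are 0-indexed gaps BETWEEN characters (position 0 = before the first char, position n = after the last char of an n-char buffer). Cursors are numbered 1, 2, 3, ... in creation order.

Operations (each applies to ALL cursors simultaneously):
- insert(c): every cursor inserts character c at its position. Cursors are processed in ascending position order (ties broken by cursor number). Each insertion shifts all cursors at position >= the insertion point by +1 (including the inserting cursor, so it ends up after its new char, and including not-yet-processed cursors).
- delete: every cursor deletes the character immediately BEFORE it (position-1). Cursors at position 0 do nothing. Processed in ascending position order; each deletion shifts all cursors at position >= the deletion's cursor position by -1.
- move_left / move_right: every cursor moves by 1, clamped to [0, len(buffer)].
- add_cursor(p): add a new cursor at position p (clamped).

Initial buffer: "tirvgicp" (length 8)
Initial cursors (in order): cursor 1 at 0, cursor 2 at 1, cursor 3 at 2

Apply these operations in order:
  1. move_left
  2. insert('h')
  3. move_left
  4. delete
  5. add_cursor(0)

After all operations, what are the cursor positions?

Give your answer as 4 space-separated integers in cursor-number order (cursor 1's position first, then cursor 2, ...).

After op 1 (move_left): buffer="tirvgicp" (len 8), cursors c1@0 c2@0 c3@1, authorship ........
After op 2 (insert('h')): buffer="hhthirvgicp" (len 11), cursors c1@2 c2@2 c3@4, authorship 12.3.......
After op 3 (move_left): buffer="hhthirvgicp" (len 11), cursors c1@1 c2@1 c3@3, authorship 12.3.......
After op 4 (delete): buffer="hhirvgicp" (len 9), cursors c1@0 c2@0 c3@1, authorship 23.......
After op 5 (add_cursor(0)): buffer="hhirvgicp" (len 9), cursors c1@0 c2@0 c4@0 c3@1, authorship 23.......

Answer: 0 0 1 0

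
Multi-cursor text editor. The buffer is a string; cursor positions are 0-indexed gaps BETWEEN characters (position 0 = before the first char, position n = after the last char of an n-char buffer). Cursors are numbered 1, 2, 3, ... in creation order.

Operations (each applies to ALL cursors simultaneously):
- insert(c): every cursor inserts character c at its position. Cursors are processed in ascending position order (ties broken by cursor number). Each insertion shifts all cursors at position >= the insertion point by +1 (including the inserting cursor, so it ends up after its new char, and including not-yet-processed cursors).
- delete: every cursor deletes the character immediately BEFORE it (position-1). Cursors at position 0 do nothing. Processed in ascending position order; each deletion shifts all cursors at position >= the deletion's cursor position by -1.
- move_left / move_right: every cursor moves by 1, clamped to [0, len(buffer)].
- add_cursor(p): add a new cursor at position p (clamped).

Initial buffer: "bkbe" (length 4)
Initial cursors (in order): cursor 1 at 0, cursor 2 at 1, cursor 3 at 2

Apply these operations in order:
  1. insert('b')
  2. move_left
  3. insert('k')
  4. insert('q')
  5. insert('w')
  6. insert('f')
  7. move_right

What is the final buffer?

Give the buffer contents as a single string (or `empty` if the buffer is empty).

Answer: kqwfbbkqwfbkkqwfbbe

Derivation:
After op 1 (insert('b')): buffer="bbbkbbe" (len 7), cursors c1@1 c2@3 c3@5, authorship 1.2.3..
After op 2 (move_left): buffer="bbbkbbe" (len 7), cursors c1@0 c2@2 c3@4, authorship 1.2.3..
After op 3 (insert('k')): buffer="kbbkbkkbbe" (len 10), cursors c1@1 c2@4 c3@7, authorship 11.22.33..
After op 4 (insert('q')): buffer="kqbbkqbkkqbbe" (len 13), cursors c1@2 c2@6 c3@10, authorship 111.222.333..
After op 5 (insert('w')): buffer="kqwbbkqwbkkqwbbe" (len 16), cursors c1@3 c2@8 c3@13, authorship 1111.2222.3333..
After op 6 (insert('f')): buffer="kqwfbbkqwfbkkqwfbbe" (len 19), cursors c1@4 c2@10 c3@16, authorship 11111.22222.33333..
After op 7 (move_right): buffer="kqwfbbkqwfbkkqwfbbe" (len 19), cursors c1@5 c2@11 c3@17, authorship 11111.22222.33333..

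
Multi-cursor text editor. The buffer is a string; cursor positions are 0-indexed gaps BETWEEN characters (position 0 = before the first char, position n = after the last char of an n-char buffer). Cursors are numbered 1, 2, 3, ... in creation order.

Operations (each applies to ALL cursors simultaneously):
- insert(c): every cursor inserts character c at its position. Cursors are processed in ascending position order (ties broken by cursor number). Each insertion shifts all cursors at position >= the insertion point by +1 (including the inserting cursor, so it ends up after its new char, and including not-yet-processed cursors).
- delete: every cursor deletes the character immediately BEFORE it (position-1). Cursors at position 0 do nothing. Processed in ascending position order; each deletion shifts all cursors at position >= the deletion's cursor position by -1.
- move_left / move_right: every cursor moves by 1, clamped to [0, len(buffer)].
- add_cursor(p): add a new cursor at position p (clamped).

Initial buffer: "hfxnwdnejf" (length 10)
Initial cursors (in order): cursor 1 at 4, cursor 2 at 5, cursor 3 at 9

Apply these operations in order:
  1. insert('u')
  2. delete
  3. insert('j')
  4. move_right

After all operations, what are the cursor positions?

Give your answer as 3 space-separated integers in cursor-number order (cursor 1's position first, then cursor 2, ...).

Answer: 6 8 13

Derivation:
After op 1 (insert('u')): buffer="hfxnuwudnejuf" (len 13), cursors c1@5 c2@7 c3@12, authorship ....1.2....3.
After op 2 (delete): buffer="hfxnwdnejf" (len 10), cursors c1@4 c2@5 c3@9, authorship ..........
After op 3 (insert('j')): buffer="hfxnjwjdnejjf" (len 13), cursors c1@5 c2@7 c3@12, authorship ....1.2....3.
After op 4 (move_right): buffer="hfxnjwjdnejjf" (len 13), cursors c1@6 c2@8 c3@13, authorship ....1.2....3.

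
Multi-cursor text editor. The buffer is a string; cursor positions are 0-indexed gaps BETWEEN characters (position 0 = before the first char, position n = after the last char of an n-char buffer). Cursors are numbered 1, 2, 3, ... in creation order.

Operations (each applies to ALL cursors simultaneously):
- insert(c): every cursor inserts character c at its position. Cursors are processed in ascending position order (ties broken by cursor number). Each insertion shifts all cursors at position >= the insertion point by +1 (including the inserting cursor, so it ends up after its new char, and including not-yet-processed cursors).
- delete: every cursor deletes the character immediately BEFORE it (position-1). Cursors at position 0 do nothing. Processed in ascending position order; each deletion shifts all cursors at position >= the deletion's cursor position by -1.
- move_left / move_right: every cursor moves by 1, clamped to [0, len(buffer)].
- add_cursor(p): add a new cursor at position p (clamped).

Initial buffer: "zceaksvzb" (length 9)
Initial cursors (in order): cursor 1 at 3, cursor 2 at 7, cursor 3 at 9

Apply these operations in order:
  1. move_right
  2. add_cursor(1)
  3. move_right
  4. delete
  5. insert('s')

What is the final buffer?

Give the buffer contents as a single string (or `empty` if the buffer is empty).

After op 1 (move_right): buffer="zceaksvzb" (len 9), cursors c1@4 c2@8 c3@9, authorship .........
After op 2 (add_cursor(1)): buffer="zceaksvzb" (len 9), cursors c4@1 c1@4 c2@8 c3@9, authorship .........
After op 3 (move_right): buffer="zceaksvzb" (len 9), cursors c4@2 c1@5 c2@9 c3@9, authorship .........
After op 4 (delete): buffer="zeasv" (len 5), cursors c4@1 c1@3 c2@5 c3@5, authorship .....
After op 5 (insert('s')): buffer="zseassvss" (len 9), cursors c4@2 c1@5 c2@9 c3@9, authorship .4..1..23

Answer: zseassvss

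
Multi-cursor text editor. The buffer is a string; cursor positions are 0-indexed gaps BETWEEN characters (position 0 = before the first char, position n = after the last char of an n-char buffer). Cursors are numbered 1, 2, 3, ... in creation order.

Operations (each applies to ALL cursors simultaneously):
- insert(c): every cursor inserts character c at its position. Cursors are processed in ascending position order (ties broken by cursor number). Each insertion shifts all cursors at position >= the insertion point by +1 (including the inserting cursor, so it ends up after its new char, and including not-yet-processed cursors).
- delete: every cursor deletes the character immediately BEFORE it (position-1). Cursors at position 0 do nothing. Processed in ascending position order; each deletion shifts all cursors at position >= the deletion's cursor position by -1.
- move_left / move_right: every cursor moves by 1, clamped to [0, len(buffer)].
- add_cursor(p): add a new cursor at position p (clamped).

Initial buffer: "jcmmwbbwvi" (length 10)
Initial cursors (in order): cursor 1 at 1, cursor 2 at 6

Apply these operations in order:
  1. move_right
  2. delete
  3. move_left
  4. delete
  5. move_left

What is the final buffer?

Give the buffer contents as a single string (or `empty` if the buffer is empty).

Answer: jmmbwvi

Derivation:
After op 1 (move_right): buffer="jcmmwbbwvi" (len 10), cursors c1@2 c2@7, authorship ..........
After op 2 (delete): buffer="jmmwbwvi" (len 8), cursors c1@1 c2@5, authorship ........
After op 3 (move_left): buffer="jmmwbwvi" (len 8), cursors c1@0 c2@4, authorship ........
After op 4 (delete): buffer="jmmbwvi" (len 7), cursors c1@0 c2@3, authorship .......
After op 5 (move_left): buffer="jmmbwvi" (len 7), cursors c1@0 c2@2, authorship .......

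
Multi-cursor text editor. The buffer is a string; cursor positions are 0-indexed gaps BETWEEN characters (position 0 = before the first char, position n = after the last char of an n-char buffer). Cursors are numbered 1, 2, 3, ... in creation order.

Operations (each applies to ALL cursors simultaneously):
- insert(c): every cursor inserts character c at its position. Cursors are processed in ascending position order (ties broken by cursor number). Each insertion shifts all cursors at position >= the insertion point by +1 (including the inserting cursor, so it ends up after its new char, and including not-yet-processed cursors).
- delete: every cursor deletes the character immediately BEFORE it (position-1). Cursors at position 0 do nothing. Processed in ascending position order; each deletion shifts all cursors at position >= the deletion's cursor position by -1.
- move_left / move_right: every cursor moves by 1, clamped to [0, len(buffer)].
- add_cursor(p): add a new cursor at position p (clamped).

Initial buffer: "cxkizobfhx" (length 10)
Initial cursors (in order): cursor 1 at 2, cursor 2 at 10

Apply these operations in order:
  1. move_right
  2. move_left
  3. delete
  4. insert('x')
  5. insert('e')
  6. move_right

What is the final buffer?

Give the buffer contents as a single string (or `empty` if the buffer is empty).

After op 1 (move_right): buffer="cxkizobfhx" (len 10), cursors c1@3 c2@10, authorship ..........
After op 2 (move_left): buffer="cxkizobfhx" (len 10), cursors c1@2 c2@9, authorship ..........
After op 3 (delete): buffer="ckizobfx" (len 8), cursors c1@1 c2@7, authorship ........
After op 4 (insert('x')): buffer="cxkizobfxx" (len 10), cursors c1@2 c2@9, authorship .1......2.
After op 5 (insert('e')): buffer="cxekizobfxex" (len 12), cursors c1@3 c2@11, authorship .11......22.
After op 6 (move_right): buffer="cxekizobfxex" (len 12), cursors c1@4 c2@12, authorship .11......22.

Answer: cxekizobfxex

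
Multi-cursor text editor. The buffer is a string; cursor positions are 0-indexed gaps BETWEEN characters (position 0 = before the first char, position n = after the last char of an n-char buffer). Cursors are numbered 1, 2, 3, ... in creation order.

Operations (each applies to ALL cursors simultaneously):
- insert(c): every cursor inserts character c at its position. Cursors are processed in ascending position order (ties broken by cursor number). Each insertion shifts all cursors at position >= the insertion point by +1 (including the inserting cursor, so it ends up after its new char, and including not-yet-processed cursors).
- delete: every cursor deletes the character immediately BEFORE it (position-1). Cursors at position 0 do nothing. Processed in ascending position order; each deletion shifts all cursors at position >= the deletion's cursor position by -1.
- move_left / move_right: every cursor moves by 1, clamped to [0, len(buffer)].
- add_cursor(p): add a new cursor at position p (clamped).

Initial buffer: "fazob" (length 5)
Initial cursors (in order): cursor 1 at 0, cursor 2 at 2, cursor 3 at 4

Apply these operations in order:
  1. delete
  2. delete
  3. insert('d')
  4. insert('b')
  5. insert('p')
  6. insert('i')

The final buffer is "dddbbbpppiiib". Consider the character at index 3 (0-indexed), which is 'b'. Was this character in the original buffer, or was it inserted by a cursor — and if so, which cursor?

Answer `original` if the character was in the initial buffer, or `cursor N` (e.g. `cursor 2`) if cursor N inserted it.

Answer: cursor 1

Derivation:
After op 1 (delete): buffer="fzb" (len 3), cursors c1@0 c2@1 c3@2, authorship ...
After op 2 (delete): buffer="b" (len 1), cursors c1@0 c2@0 c3@0, authorship .
After op 3 (insert('d')): buffer="dddb" (len 4), cursors c1@3 c2@3 c3@3, authorship 123.
After op 4 (insert('b')): buffer="dddbbbb" (len 7), cursors c1@6 c2@6 c3@6, authorship 123123.
After op 5 (insert('p')): buffer="dddbbbpppb" (len 10), cursors c1@9 c2@9 c3@9, authorship 123123123.
After op 6 (insert('i')): buffer="dddbbbpppiiib" (len 13), cursors c1@12 c2@12 c3@12, authorship 123123123123.
Authorship (.=original, N=cursor N): 1 2 3 1 2 3 1 2 3 1 2 3 .
Index 3: author = 1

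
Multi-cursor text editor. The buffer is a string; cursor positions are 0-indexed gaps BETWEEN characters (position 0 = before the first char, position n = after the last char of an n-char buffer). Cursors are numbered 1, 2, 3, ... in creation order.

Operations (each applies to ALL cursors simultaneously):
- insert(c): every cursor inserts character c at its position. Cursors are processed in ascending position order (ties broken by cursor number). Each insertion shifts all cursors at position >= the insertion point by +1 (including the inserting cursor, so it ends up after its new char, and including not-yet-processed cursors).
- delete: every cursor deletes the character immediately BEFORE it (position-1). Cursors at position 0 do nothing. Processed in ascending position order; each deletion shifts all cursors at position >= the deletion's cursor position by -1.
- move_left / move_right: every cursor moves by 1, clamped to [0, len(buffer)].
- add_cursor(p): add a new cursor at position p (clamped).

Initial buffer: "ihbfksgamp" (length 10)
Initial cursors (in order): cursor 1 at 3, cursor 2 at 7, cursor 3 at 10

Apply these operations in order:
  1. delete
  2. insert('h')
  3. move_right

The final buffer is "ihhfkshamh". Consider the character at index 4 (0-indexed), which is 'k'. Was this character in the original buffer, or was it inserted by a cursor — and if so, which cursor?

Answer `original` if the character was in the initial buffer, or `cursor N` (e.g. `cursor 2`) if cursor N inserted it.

After op 1 (delete): buffer="ihfksam" (len 7), cursors c1@2 c2@5 c3@7, authorship .......
After op 2 (insert('h')): buffer="ihhfkshamh" (len 10), cursors c1@3 c2@7 c3@10, authorship ..1...2..3
After op 3 (move_right): buffer="ihhfkshamh" (len 10), cursors c1@4 c2@8 c3@10, authorship ..1...2..3
Authorship (.=original, N=cursor N): . . 1 . . . 2 . . 3
Index 4: author = original

Answer: original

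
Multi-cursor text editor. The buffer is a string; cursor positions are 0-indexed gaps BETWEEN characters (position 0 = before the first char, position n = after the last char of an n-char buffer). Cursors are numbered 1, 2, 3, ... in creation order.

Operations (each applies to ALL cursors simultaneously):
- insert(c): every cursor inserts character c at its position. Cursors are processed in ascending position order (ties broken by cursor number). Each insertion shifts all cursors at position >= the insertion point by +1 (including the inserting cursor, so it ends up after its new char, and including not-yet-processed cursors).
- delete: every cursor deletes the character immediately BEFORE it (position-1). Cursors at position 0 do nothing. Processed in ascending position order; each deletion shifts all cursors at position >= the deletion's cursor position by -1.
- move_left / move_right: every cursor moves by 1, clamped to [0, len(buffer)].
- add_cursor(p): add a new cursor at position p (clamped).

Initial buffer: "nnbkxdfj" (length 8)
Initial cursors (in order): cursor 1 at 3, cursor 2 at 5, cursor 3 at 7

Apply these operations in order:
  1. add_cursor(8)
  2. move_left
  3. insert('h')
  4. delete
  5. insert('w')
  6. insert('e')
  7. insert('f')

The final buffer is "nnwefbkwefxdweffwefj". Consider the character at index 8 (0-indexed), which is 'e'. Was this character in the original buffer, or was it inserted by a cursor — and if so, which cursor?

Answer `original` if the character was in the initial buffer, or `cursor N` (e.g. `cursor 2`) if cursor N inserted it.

After op 1 (add_cursor(8)): buffer="nnbkxdfj" (len 8), cursors c1@3 c2@5 c3@7 c4@8, authorship ........
After op 2 (move_left): buffer="nnbkxdfj" (len 8), cursors c1@2 c2@4 c3@6 c4@7, authorship ........
After op 3 (insert('h')): buffer="nnhbkhxdhfhj" (len 12), cursors c1@3 c2@6 c3@9 c4@11, authorship ..1..2..3.4.
After op 4 (delete): buffer="nnbkxdfj" (len 8), cursors c1@2 c2@4 c3@6 c4@7, authorship ........
After op 5 (insert('w')): buffer="nnwbkwxdwfwj" (len 12), cursors c1@3 c2@6 c3@9 c4@11, authorship ..1..2..3.4.
After op 6 (insert('e')): buffer="nnwebkwexdwefwej" (len 16), cursors c1@4 c2@8 c3@12 c4@15, authorship ..11..22..33.44.
After op 7 (insert('f')): buffer="nnwefbkwefxdweffwefj" (len 20), cursors c1@5 c2@10 c3@15 c4@19, authorship ..111..222..333.444.
Authorship (.=original, N=cursor N): . . 1 1 1 . . 2 2 2 . . 3 3 3 . 4 4 4 .
Index 8: author = 2

Answer: cursor 2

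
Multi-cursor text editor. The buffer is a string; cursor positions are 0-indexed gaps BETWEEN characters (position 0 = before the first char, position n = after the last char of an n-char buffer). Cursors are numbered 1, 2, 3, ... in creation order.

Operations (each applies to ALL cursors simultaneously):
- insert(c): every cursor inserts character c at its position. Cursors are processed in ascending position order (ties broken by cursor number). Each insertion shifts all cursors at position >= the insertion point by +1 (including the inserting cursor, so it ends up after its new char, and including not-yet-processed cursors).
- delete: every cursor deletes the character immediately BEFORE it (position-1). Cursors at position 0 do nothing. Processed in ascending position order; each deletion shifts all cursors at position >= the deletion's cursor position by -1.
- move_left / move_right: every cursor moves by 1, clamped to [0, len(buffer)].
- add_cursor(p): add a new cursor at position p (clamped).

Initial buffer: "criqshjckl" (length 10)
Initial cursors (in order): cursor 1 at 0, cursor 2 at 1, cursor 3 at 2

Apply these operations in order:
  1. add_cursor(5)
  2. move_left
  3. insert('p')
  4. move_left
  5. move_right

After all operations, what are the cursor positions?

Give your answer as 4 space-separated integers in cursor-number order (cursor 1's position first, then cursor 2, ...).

After op 1 (add_cursor(5)): buffer="criqshjckl" (len 10), cursors c1@0 c2@1 c3@2 c4@5, authorship ..........
After op 2 (move_left): buffer="criqshjckl" (len 10), cursors c1@0 c2@0 c3@1 c4@4, authorship ..........
After op 3 (insert('p')): buffer="ppcpriqpshjckl" (len 14), cursors c1@2 c2@2 c3@4 c4@8, authorship 12.3...4......
After op 4 (move_left): buffer="ppcpriqpshjckl" (len 14), cursors c1@1 c2@1 c3@3 c4@7, authorship 12.3...4......
After op 5 (move_right): buffer="ppcpriqpshjckl" (len 14), cursors c1@2 c2@2 c3@4 c4@8, authorship 12.3...4......

Answer: 2 2 4 8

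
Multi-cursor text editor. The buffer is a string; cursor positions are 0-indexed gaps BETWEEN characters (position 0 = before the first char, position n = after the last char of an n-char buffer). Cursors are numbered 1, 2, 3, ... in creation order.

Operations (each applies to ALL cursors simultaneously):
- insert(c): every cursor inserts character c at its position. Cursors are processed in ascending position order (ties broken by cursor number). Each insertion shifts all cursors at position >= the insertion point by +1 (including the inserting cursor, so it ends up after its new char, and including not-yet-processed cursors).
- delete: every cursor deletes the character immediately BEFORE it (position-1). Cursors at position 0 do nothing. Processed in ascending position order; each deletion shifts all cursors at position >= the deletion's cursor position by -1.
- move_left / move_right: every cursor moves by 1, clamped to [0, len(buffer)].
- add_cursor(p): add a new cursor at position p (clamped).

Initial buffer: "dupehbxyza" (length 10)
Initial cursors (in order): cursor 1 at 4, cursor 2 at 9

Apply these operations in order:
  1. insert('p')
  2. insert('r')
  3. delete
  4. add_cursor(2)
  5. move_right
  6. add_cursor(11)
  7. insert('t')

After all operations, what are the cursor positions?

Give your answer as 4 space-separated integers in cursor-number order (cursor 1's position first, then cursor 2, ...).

Answer: 8 16 4 14

Derivation:
After op 1 (insert('p')): buffer="dupephbxyzpa" (len 12), cursors c1@5 c2@11, authorship ....1.....2.
After op 2 (insert('r')): buffer="dupeprhbxyzpra" (len 14), cursors c1@6 c2@13, authorship ....11.....22.
After op 3 (delete): buffer="dupephbxyzpa" (len 12), cursors c1@5 c2@11, authorship ....1.....2.
After op 4 (add_cursor(2)): buffer="dupephbxyzpa" (len 12), cursors c3@2 c1@5 c2@11, authorship ....1.....2.
After op 5 (move_right): buffer="dupephbxyzpa" (len 12), cursors c3@3 c1@6 c2@12, authorship ....1.....2.
After op 6 (add_cursor(11)): buffer="dupephbxyzpa" (len 12), cursors c3@3 c1@6 c4@11 c2@12, authorship ....1.....2.
After op 7 (insert('t')): buffer="duptephtbxyzptat" (len 16), cursors c3@4 c1@8 c4@14 c2@16, authorship ...3.1.1....24.2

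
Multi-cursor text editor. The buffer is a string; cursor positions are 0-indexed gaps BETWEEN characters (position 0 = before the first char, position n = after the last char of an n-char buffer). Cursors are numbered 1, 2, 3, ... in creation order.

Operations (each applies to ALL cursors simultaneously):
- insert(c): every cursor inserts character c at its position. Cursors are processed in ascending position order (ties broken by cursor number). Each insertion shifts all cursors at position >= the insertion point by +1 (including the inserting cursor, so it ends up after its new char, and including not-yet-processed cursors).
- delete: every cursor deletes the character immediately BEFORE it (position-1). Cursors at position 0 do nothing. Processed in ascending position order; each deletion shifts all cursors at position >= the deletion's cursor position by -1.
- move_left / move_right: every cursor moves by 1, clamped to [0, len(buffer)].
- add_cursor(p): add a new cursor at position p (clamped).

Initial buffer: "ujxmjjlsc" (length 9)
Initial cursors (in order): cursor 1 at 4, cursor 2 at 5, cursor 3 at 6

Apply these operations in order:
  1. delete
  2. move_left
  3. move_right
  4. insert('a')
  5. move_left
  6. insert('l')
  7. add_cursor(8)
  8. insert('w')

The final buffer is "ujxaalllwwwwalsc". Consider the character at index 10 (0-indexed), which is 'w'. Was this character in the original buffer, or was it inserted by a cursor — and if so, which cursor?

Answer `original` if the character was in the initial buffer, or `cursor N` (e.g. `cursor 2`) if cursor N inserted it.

Answer: cursor 3

Derivation:
After op 1 (delete): buffer="ujxlsc" (len 6), cursors c1@3 c2@3 c3@3, authorship ......
After op 2 (move_left): buffer="ujxlsc" (len 6), cursors c1@2 c2@2 c3@2, authorship ......
After op 3 (move_right): buffer="ujxlsc" (len 6), cursors c1@3 c2@3 c3@3, authorship ......
After op 4 (insert('a')): buffer="ujxaaalsc" (len 9), cursors c1@6 c2@6 c3@6, authorship ...123...
After op 5 (move_left): buffer="ujxaaalsc" (len 9), cursors c1@5 c2@5 c3@5, authorship ...123...
After op 6 (insert('l')): buffer="ujxaalllalsc" (len 12), cursors c1@8 c2@8 c3@8, authorship ...121233...
After op 7 (add_cursor(8)): buffer="ujxaalllalsc" (len 12), cursors c1@8 c2@8 c3@8 c4@8, authorship ...121233...
After op 8 (insert('w')): buffer="ujxaalllwwwwalsc" (len 16), cursors c1@12 c2@12 c3@12 c4@12, authorship ...1212312343...
Authorship (.=original, N=cursor N): . . . 1 2 1 2 3 1 2 3 4 3 . . .
Index 10: author = 3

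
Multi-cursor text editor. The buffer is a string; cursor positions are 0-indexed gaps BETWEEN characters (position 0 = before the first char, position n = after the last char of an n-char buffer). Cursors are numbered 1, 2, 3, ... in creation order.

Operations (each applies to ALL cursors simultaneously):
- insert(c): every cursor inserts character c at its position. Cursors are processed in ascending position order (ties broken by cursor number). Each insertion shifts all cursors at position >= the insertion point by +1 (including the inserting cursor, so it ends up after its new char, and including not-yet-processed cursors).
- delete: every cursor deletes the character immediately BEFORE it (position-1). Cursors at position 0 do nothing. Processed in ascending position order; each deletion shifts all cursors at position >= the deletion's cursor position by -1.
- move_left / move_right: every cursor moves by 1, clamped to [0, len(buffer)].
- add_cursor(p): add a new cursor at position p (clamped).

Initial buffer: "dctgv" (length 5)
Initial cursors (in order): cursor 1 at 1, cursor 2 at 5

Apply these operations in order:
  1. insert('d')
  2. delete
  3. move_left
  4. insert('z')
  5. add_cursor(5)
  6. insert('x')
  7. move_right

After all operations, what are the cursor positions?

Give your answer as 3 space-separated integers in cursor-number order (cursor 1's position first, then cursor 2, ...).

After op 1 (insert('d')): buffer="ddctgvd" (len 7), cursors c1@2 c2@7, authorship .1....2
After op 2 (delete): buffer="dctgv" (len 5), cursors c1@1 c2@5, authorship .....
After op 3 (move_left): buffer="dctgv" (len 5), cursors c1@0 c2@4, authorship .....
After op 4 (insert('z')): buffer="zdctgzv" (len 7), cursors c1@1 c2@6, authorship 1....2.
After op 5 (add_cursor(5)): buffer="zdctgzv" (len 7), cursors c1@1 c3@5 c2@6, authorship 1....2.
After op 6 (insert('x')): buffer="zxdctgxzxv" (len 10), cursors c1@2 c3@7 c2@9, authorship 11....322.
After op 7 (move_right): buffer="zxdctgxzxv" (len 10), cursors c1@3 c3@8 c2@10, authorship 11....322.

Answer: 3 10 8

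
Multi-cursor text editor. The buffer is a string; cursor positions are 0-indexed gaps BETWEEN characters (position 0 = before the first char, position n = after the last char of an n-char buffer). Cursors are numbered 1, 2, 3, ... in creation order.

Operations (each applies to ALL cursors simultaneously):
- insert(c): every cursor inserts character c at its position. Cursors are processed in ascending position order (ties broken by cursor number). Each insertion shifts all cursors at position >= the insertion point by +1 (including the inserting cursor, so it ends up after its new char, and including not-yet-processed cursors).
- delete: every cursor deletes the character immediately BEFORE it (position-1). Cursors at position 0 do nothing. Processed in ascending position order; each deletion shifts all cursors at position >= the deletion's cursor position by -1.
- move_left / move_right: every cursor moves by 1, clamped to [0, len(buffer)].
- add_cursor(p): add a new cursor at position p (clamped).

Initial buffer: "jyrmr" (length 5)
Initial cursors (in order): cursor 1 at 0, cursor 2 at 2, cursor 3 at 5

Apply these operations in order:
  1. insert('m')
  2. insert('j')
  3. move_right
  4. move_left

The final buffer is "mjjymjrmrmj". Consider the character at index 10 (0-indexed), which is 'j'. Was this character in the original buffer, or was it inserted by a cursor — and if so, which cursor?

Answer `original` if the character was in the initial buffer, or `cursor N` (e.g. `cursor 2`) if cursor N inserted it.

Answer: cursor 3

Derivation:
After op 1 (insert('m')): buffer="mjymrmrm" (len 8), cursors c1@1 c2@4 c3@8, authorship 1..2...3
After op 2 (insert('j')): buffer="mjjymjrmrmj" (len 11), cursors c1@2 c2@6 c3@11, authorship 11..22...33
After op 3 (move_right): buffer="mjjymjrmrmj" (len 11), cursors c1@3 c2@7 c3@11, authorship 11..22...33
After op 4 (move_left): buffer="mjjymjrmrmj" (len 11), cursors c1@2 c2@6 c3@10, authorship 11..22...33
Authorship (.=original, N=cursor N): 1 1 . . 2 2 . . . 3 3
Index 10: author = 3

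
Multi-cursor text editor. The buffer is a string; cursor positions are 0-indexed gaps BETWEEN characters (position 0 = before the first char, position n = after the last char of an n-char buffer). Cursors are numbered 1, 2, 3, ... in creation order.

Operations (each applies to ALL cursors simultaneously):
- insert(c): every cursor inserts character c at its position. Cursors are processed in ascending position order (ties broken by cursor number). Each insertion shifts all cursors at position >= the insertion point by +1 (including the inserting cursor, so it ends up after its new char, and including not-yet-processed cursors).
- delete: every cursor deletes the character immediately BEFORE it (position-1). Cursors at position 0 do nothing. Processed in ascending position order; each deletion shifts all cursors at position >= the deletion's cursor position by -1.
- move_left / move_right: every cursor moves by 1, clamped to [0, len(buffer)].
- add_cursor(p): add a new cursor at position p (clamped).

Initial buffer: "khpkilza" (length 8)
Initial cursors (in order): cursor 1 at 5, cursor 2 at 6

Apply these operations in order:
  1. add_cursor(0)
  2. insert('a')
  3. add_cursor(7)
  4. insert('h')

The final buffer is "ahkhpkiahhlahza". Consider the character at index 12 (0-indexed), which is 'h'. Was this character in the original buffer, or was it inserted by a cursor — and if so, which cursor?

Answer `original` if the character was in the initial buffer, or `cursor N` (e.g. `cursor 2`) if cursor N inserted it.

Answer: cursor 2

Derivation:
After op 1 (add_cursor(0)): buffer="khpkilza" (len 8), cursors c3@0 c1@5 c2@6, authorship ........
After op 2 (insert('a')): buffer="akhpkialaza" (len 11), cursors c3@1 c1@7 c2@9, authorship 3.....1.2..
After op 3 (add_cursor(7)): buffer="akhpkialaza" (len 11), cursors c3@1 c1@7 c4@7 c2@9, authorship 3.....1.2..
After op 4 (insert('h')): buffer="ahkhpkiahhlahza" (len 15), cursors c3@2 c1@10 c4@10 c2@13, authorship 33.....114.22..
Authorship (.=original, N=cursor N): 3 3 . . . . . 1 1 4 . 2 2 . .
Index 12: author = 2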